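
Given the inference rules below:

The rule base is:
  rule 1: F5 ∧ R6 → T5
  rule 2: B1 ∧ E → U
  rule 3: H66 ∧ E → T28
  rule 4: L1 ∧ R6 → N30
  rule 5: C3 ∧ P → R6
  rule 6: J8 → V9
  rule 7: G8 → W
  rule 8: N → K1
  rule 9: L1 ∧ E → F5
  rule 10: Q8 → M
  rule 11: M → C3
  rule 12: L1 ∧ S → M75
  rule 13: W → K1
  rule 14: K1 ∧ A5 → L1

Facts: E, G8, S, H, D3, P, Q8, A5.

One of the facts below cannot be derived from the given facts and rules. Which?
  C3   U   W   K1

Round 1 — rule 7, rule 10, derive W, M.
Round 2 — rule 11, rule 13, derive C3, K1.
Round 3 — rule 5, rule 14, derive R6, L1.
Round 4 — rule 4, rule 9, rule 12, derive N30, F5, M75.
Round 5 — rule 1, derive T5.
Derived: K1 (round 2), C3 (round 2), W (round 1). U never appears in any round.

U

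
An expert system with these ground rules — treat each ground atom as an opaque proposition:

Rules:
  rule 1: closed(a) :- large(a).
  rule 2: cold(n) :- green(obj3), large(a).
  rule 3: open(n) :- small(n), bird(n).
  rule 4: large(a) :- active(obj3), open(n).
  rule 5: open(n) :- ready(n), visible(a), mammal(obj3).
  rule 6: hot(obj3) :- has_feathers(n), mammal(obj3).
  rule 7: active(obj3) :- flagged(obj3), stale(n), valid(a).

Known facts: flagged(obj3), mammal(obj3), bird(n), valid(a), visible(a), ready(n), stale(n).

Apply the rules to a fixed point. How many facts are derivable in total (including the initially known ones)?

Round 1: rule 5 [open(n) :- ready(n), visible(a), mammal(obj3).]; rule 7 [active(obj3) :- flagged(obj3), stale(n), valid(a).]. New: open(n), active(obj3).
Round 2: rule 4 [large(a) :- active(obj3), open(n).]. New: large(a).
Round 3: rule 1 [closed(a) :- large(a).]. New: closed(a).
Closure: {active(obj3), bird(n), closed(a), flagged(obj3), large(a), mammal(obj3), open(n), ready(n), stale(n), valid(a), visible(a)} — 11 facts.

11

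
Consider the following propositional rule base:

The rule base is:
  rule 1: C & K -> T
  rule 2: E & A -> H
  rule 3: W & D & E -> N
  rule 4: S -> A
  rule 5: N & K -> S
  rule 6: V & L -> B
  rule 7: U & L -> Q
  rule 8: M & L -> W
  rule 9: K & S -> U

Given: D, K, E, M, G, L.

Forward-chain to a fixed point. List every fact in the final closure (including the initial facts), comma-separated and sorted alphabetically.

[1] rule 8 [M & L -> W]. ⇒ new: W.
[2] rule 3 [W & D & E -> N]. ⇒ new: N.
[3] rule 5 [N & K -> S]. ⇒ new: S.
[4] rule 4 [S -> A]; rule 9 [K & S -> U]. ⇒ new: A, U.
[5] rule 2 [E & A -> H]; rule 7 [U & L -> Q]. ⇒ new: H, Q.

A, D, E, G, H, K, L, M, N, Q, S, U, W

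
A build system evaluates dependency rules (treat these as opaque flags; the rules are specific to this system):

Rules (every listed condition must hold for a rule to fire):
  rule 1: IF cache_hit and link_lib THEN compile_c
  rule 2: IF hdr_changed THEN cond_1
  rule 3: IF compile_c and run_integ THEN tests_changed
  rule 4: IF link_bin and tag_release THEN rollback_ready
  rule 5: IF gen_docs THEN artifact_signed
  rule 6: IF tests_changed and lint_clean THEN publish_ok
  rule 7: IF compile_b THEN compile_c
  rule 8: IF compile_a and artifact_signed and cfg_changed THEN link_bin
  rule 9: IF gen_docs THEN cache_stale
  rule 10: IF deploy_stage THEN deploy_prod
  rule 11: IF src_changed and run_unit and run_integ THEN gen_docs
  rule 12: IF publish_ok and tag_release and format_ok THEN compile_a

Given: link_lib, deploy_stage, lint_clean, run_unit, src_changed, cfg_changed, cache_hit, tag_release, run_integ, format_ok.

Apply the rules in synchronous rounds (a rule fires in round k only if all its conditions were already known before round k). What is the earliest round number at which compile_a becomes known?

Round 1 fires rule 1, rule 10, rule 11, giving compile_c, deploy_prod, gen_docs.
Round 2 fires rule 3, rule 5, rule 9, giving tests_changed, artifact_signed, cache_stale.
Round 3 fires rule 6, giving publish_ok.
Round 4 fires rule 12, giving compile_a.
compile_a first appears in round 4.

4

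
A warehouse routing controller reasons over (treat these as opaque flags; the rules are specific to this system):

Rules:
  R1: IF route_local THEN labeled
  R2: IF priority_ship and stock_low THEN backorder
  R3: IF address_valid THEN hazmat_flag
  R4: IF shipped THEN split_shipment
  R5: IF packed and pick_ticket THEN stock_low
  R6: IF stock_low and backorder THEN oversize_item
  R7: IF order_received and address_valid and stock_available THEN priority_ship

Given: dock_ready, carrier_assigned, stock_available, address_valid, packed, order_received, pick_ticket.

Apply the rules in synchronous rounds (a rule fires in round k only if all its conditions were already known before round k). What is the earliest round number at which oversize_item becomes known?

3

[1] R3 [IF address_valid THEN hazmat_flag]; R5 [IF packed and pick_ticket THEN stock_low]; R7 [IF order_received and address_valid and stock_available THEN priority_ship]. ⇒ new: hazmat_flag, stock_low, priority_ship.
[2] R2 [IF priority_ship and stock_low THEN backorder]. ⇒ new: backorder.
[3] R6 [IF stock_low and backorder THEN oversize_item]. ⇒ new: oversize_item.
oversize_item first appears in round 3.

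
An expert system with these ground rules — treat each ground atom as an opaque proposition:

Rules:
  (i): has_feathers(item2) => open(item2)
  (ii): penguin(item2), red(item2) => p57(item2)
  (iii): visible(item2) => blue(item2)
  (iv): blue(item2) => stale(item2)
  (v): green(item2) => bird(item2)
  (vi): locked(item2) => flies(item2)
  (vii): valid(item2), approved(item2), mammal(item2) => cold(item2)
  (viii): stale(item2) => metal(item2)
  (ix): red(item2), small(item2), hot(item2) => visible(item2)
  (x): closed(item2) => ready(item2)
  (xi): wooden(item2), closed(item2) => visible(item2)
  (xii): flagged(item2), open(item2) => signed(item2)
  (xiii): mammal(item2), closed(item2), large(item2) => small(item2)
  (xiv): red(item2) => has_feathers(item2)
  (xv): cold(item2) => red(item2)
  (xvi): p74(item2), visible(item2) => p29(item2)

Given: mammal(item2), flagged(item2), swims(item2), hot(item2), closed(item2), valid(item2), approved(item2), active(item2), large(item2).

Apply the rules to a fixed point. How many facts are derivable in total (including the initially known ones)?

20

Round 1 fires (vii), (x), (xiii), giving cold(item2), ready(item2), small(item2).
Round 2 fires (xv), giving red(item2).
Round 3 fires (ix), (xiv), giving visible(item2), has_feathers(item2).
Round 4 fires (i), (iii), giving open(item2), blue(item2).
Round 5 fires (iv), (xii), giving stale(item2), signed(item2).
Round 6 fires (viii), giving metal(item2).
Closure: {active(item2), approved(item2), blue(item2), closed(item2), cold(item2), flagged(item2), has_feathers(item2), hot(item2), large(item2), mammal(item2), metal(item2), open(item2), ready(item2), red(item2), signed(item2), small(item2), stale(item2), swims(item2), valid(item2), visible(item2)} — 20 facts.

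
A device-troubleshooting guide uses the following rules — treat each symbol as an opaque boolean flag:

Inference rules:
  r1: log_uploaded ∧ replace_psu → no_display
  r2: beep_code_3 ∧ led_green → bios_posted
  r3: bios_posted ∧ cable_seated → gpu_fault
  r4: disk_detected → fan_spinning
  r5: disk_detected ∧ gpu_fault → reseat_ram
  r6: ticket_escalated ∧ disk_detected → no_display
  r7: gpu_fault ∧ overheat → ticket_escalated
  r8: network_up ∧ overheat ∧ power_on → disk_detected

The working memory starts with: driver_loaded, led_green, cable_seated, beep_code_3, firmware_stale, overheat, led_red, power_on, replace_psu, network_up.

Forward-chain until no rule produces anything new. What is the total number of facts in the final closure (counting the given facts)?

Round 1: r2 [beep_code_3 ∧ led_green → bios_posted]; r8 [network_up ∧ overheat ∧ power_on → disk_detected]. Adds bios_posted, disk_detected.
Round 2: r3 [bios_posted ∧ cable_seated → gpu_fault]; r4 [disk_detected → fan_spinning]. Adds gpu_fault, fan_spinning.
Round 3: r5 [disk_detected ∧ gpu_fault → reseat_ram]; r7 [gpu_fault ∧ overheat → ticket_escalated]. Adds reseat_ram, ticket_escalated.
Round 4: r6 [ticket_escalated ∧ disk_detected → no_display]. Adds no_display.
Closure: {beep_code_3, bios_posted, cable_seated, disk_detected, driver_loaded, fan_spinning, firmware_stale, gpu_fault, led_green, led_red, network_up, no_display, overheat, power_on, replace_psu, reseat_ram, ticket_escalated} — 17 facts.

17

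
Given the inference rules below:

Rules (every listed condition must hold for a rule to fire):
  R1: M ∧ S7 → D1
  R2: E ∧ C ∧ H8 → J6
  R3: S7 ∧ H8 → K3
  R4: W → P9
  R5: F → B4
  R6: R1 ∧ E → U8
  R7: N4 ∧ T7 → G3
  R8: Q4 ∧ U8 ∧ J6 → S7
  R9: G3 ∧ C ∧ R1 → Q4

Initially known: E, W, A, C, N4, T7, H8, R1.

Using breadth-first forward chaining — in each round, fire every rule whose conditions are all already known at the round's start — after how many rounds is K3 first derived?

4

Round 1: R2 [E ∧ C ∧ H8 → J6]; R4 [W → P9]; R6 [R1 ∧ E → U8]; R7 [N4 ∧ T7 → G3]. New: J6, P9, U8, G3.
Round 2: R9 [G3 ∧ C ∧ R1 → Q4]. New: Q4.
Round 3: R8 [Q4 ∧ U8 ∧ J6 → S7]. New: S7.
Round 4: R3 [S7 ∧ H8 → K3]. New: K3.
K3 first appears in round 4.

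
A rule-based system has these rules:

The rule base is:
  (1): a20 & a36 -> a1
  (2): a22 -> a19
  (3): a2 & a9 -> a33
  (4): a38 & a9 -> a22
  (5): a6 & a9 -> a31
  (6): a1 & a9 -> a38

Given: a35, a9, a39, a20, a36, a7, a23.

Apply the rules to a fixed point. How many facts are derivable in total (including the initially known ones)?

11

Round 1 fires (1), giving a1.
Round 2 fires (6), giving a38.
Round 3 fires (4), giving a22.
Round 4 fires (2), giving a19.
Closure: {a1, a19, a20, a22, a23, a35, a36, a38, a39, a7, a9} — 11 facts.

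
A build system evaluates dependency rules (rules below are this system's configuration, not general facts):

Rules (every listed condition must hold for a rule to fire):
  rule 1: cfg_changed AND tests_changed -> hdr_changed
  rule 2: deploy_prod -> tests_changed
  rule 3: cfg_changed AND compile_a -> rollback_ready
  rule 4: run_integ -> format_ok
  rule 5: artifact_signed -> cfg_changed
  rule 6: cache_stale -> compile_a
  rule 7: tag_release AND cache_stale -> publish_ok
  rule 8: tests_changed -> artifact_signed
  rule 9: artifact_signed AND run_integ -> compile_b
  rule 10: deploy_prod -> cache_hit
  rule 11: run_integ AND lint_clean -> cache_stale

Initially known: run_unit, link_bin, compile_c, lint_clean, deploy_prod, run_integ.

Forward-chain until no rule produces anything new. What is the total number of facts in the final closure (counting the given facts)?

Round 1: rule 2 [deploy_prod -> tests_changed]; rule 4 [run_integ -> format_ok]; rule 10 [deploy_prod -> cache_hit]; rule 11 [run_integ AND lint_clean -> cache_stale]. Adds tests_changed, format_ok, cache_hit, cache_stale.
Round 2: rule 6 [cache_stale -> compile_a]; rule 8 [tests_changed -> artifact_signed]. Adds compile_a, artifact_signed.
Round 3: rule 5 [artifact_signed -> cfg_changed]; rule 9 [artifact_signed AND run_integ -> compile_b]. Adds cfg_changed, compile_b.
Round 4: rule 1 [cfg_changed AND tests_changed -> hdr_changed]; rule 3 [cfg_changed AND compile_a -> rollback_ready]. Adds hdr_changed, rollback_ready.
Closure: {artifact_signed, cache_hit, cache_stale, cfg_changed, compile_a, compile_b, compile_c, deploy_prod, format_ok, hdr_changed, link_bin, lint_clean, rollback_ready, run_integ, run_unit, tests_changed} — 16 facts.

16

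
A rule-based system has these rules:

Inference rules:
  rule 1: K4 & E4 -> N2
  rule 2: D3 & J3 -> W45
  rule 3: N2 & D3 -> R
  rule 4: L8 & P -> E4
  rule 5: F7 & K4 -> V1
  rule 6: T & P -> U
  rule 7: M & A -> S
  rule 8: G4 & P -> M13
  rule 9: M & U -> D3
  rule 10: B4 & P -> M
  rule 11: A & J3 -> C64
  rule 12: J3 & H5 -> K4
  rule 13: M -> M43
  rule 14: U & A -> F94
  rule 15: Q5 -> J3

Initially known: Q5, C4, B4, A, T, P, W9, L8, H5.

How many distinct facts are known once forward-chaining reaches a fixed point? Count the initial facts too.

22

[1] rule 4 [L8 & P -> E4]; rule 6 [T & P -> U]; rule 10 [B4 & P -> M]; rule 15 [Q5 -> J3]. ⇒ new: E4, U, M, J3.
[2] rule 7 [M & A -> S]; rule 9 [M & U -> D3]; rule 11 [A & J3 -> C64]; rule 12 [J3 & H5 -> K4]; rule 13 [M -> M43]; rule 14 [U & A -> F94]. ⇒ new: S, D3, C64, K4, M43, F94.
[3] rule 1 [K4 & E4 -> N2]; rule 2 [D3 & J3 -> W45]. ⇒ new: N2, W45.
[4] rule 3 [N2 & D3 -> R]. ⇒ new: R.
Closure: {A, B4, C4, C64, D3, E4, F94, H5, J3, K4, L8, M, M43, N2, P, Q5, R, S, T, U, W45, W9} — 22 facts.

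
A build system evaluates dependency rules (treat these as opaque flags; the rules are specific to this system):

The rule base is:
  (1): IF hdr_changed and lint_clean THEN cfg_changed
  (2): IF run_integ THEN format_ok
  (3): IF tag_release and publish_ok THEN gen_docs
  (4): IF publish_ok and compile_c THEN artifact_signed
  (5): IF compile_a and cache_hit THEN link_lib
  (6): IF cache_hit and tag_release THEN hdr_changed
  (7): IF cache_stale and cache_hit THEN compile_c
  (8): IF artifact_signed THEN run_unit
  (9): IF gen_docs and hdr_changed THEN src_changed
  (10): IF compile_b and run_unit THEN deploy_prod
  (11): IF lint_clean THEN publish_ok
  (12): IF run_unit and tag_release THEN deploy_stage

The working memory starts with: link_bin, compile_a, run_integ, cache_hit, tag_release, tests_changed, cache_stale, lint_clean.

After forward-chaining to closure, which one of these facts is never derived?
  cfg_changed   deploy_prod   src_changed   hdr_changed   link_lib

deploy_prod

Round 1: (2) [IF run_integ THEN format_ok]; (5) [IF compile_a and cache_hit THEN link_lib]; (6) [IF cache_hit and tag_release THEN hdr_changed]; (7) [IF cache_stale and cache_hit THEN compile_c]; (11) [IF lint_clean THEN publish_ok]. New: format_ok, link_lib, hdr_changed, compile_c, publish_ok.
Round 2: (1) [IF hdr_changed and lint_clean THEN cfg_changed]; (3) [IF tag_release and publish_ok THEN gen_docs]; (4) [IF publish_ok and compile_c THEN artifact_signed]. New: cfg_changed, gen_docs, artifact_signed.
Round 3: (8) [IF artifact_signed THEN run_unit]; (9) [IF gen_docs and hdr_changed THEN src_changed]. New: run_unit, src_changed.
Round 4: (12) [IF run_unit and tag_release THEN deploy_stage]. New: deploy_stage.
Derived: hdr_changed (round 1), src_changed (round 3), cfg_changed (round 2), link_lib (round 1). deploy_prod never appears in any round.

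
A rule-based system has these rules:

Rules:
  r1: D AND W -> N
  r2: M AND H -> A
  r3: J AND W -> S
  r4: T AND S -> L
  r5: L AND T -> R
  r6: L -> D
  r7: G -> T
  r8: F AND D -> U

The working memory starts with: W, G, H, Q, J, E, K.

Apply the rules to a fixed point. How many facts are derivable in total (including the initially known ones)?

13

Round 1: r3 [J AND W -> S]; r7 [G -> T]. Adds S, T.
Round 2: r4 [T AND S -> L]. Adds L.
Round 3: r5 [L AND T -> R]; r6 [L -> D]. Adds R, D.
Round 4: r1 [D AND W -> N]. Adds N.
Closure: {D, E, G, H, J, K, L, N, Q, R, S, T, W} — 13 facts.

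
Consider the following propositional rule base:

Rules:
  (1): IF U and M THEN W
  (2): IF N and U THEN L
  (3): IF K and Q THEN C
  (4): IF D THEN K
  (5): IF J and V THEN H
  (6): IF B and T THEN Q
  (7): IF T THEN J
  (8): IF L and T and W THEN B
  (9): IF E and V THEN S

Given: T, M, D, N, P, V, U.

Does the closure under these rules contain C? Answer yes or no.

Round 1: (1) [IF U and M THEN W]; (2) [IF N and U THEN L]; (4) [IF D THEN K]; (7) [IF T THEN J]. Adds W, L, K, J.
Round 2: (5) [IF J and V THEN H]; (8) [IF L and T and W THEN B]. Adds H, B.
Round 3: (6) [IF B and T THEN Q]. Adds Q.
Round 4: (3) [IF K and Q THEN C]. Adds C.
C appears in round 4, so it is derivable.

yes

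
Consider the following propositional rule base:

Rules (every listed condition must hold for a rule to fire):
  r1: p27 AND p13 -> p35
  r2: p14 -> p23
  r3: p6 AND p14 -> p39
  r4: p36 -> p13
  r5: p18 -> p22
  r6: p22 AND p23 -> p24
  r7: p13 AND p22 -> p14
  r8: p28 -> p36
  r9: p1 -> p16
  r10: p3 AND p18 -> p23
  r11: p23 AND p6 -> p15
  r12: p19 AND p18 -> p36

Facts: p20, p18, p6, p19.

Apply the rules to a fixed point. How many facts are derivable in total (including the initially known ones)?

Round 1: r5 [p18 -> p22]; r12 [p19 AND p18 -> p36]. Adds p22, p36.
Round 2: r4 [p36 -> p13]. Adds p13.
Round 3: r7 [p13 AND p22 -> p14]. Adds p14.
Round 4: r2 [p14 -> p23]; r3 [p6 AND p14 -> p39]. Adds p23, p39.
Round 5: r6 [p22 AND p23 -> p24]; r11 [p23 AND p6 -> p15]. Adds p24, p15.
Closure: {p13, p14, p15, p18, p19, p20, p22, p23, p24, p36, p39, p6} — 12 facts.

12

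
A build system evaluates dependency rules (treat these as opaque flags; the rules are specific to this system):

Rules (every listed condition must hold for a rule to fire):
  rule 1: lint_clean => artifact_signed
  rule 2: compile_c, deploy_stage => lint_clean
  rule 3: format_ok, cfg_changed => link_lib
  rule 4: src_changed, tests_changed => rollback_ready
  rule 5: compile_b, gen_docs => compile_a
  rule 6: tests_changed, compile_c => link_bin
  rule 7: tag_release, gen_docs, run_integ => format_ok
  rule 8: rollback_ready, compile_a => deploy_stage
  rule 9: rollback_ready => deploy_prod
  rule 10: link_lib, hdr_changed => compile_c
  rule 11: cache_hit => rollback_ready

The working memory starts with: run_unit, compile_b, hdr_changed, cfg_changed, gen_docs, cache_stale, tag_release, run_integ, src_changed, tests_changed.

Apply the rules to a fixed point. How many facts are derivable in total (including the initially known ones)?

20

Round 1 — rule 4, rule 5, rule 7, derive rollback_ready, compile_a, format_ok.
Round 2 — rule 3, rule 8, rule 9, derive link_lib, deploy_stage, deploy_prod.
Round 3 — rule 10, derive compile_c.
Round 4 — rule 2, rule 6, derive lint_clean, link_bin.
Round 5 — rule 1, derive artifact_signed.
Closure: {artifact_signed, cache_stale, cfg_changed, compile_a, compile_b, compile_c, deploy_prod, deploy_stage, format_ok, gen_docs, hdr_changed, link_bin, link_lib, lint_clean, rollback_ready, run_integ, run_unit, src_changed, tag_release, tests_changed} — 20 facts.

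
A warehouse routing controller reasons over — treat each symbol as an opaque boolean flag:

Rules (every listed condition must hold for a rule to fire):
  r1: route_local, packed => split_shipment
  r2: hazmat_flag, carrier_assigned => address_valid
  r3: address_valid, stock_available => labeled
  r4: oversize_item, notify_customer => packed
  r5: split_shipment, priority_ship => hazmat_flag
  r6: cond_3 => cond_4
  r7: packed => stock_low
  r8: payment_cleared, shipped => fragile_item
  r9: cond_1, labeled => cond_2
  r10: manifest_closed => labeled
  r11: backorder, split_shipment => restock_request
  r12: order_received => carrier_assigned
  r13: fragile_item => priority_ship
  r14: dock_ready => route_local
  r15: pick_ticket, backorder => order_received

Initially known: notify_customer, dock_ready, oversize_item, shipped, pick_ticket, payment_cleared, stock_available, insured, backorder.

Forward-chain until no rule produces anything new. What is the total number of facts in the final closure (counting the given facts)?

[1] r4 [oversize_item, notify_customer => packed]; r8 [payment_cleared, shipped => fragile_item]; r14 [dock_ready => route_local]; r15 [pick_ticket, backorder => order_received]. ⇒ new: packed, fragile_item, route_local, order_received.
[2] r1 [route_local, packed => split_shipment]; r7 [packed => stock_low]; r12 [order_received => carrier_assigned]; r13 [fragile_item => priority_ship]. ⇒ new: split_shipment, stock_low, carrier_assigned, priority_ship.
[3] r5 [split_shipment, priority_ship => hazmat_flag]; r11 [backorder, split_shipment => restock_request]. ⇒ new: hazmat_flag, restock_request.
[4] r2 [hazmat_flag, carrier_assigned => address_valid]. ⇒ new: address_valid.
[5] r3 [address_valid, stock_available => labeled]. ⇒ new: labeled.
Closure: {address_valid, backorder, carrier_assigned, dock_ready, fragile_item, hazmat_flag, insured, labeled, notify_customer, order_received, oversize_item, packed, payment_cleared, pick_ticket, priority_ship, restock_request, route_local, shipped, split_shipment, stock_available, stock_low} — 21 facts.

21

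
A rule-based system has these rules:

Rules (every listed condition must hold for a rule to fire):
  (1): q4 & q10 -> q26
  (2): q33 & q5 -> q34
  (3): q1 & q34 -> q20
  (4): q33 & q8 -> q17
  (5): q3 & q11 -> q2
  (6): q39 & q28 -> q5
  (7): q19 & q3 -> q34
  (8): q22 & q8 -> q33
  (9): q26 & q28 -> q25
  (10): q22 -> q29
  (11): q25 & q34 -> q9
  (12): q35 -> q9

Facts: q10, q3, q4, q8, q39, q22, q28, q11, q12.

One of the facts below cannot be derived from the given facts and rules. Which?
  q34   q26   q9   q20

Round 1: (1) [q4 & q10 -> q26]; (5) [q3 & q11 -> q2]; (6) [q39 & q28 -> q5]; (8) [q22 & q8 -> q33]; (10) [q22 -> q29]. Adds q26, q2, q5, q33, q29.
Round 2: (2) [q33 & q5 -> q34]; (4) [q33 & q8 -> q17]; (9) [q26 & q28 -> q25]. Adds q34, q17, q25.
Round 3: (11) [q25 & q34 -> q9]. Adds q9.
Derived: q34 (round 2), q26 (round 1), q9 (round 3). q20 never appears in any round.

q20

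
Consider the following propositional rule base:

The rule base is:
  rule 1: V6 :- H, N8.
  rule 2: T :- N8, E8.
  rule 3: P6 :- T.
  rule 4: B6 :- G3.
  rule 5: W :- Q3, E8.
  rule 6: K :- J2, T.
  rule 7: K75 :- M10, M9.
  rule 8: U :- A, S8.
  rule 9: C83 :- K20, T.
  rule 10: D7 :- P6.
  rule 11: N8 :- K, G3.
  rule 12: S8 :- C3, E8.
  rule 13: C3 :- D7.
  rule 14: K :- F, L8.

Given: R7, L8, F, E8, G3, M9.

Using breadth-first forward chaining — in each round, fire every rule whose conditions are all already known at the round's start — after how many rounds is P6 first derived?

Round 1 fires rule 4, rule 14, giving B6, K.
Round 2 fires rule 11, giving N8.
Round 3 fires rule 2, giving T.
Round 4 fires rule 3, giving P6.
P6 first appears in round 4.

4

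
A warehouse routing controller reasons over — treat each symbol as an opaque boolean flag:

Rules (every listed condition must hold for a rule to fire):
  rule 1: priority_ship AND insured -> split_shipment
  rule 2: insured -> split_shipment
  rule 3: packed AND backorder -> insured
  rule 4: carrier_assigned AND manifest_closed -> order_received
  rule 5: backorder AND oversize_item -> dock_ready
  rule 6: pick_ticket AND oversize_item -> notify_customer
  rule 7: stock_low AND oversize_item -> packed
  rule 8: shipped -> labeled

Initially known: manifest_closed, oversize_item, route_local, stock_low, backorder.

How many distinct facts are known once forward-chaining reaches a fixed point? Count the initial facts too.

Round 1 fires rule 5, rule 7, giving dock_ready, packed.
Round 2 fires rule 3, giving insured.
Round 3 fires rule 2, giving split_shipment.
Closure: {backorder, dock_ready, insured, manifest_closed, oversize_item, packed, route_local, split_shipment, stock_low} — 9 facts.

9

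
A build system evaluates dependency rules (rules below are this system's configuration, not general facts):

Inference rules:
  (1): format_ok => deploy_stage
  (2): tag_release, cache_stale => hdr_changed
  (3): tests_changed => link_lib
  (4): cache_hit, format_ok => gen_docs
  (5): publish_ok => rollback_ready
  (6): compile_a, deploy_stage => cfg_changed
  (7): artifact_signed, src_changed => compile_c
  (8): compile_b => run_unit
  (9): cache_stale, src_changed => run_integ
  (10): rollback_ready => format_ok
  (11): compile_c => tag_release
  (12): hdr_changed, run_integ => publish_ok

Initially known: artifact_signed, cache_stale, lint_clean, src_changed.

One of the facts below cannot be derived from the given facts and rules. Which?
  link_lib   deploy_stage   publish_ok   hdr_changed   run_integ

link_lib

Round 1: (7) [artifact_signed, src_changed => compile_c]; (9) [cache_stale, src_changed => run_integ]. Adds compile_c, run_integ.
Round 2: (11) [compile_c => tag_release]. Adds tag_release.
Round 3: (2) [tag_release, cache_stale => hdr_changed]. Adds hdr_changed.
Round 4: (12) [hdr_changed, run_integ => publish_ok]. Adds publish_ok.
Round 5: (5) [publish_ok => rollback_ready]. Adds rollback_ready.
Round 6: (10) [rollback_ready => format_ok]. Adds format_ok.
Round 7: (1) [format_ok => deploy_stage]. Adds deploy_stage.
Derived: publish_ok (round 4), deploy_stage (round 7), hdr_changed (round 3), run_integ (round 1). link_lib never appears in any round.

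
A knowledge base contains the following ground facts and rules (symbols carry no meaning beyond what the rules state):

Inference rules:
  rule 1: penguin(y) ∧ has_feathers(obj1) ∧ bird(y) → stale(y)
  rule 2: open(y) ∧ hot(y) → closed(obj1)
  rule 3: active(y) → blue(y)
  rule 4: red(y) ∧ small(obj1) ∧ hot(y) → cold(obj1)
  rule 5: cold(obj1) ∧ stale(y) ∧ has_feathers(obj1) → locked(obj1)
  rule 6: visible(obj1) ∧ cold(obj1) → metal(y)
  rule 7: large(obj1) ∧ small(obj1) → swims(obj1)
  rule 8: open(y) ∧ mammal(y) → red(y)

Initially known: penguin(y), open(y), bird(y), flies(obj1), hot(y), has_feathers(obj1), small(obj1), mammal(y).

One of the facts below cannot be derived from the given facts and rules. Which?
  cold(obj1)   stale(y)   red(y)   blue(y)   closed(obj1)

Round 1: rule 1 [penguin(y) ∧ has_feathers(obj1) ∧ bird(y) → stale(y)]; rule 2 [open(y) ∧ hot(y) → closed(obj1)]; rule 8 [open(y) ∧ mammal(y) → red(y)]. Adds stale(y), closed(obj1), red(y).
Round 2: rule 4 [red(y) ∧ small(obj1) ∧ hot(y) → cold(obj1)]. Adds cold(obj1).
Round 3: rule 5 [cold(obj1) ∧ stale(y) ∧ has_feathers(obj1) → locked(obj1)]. Adds locked(obj1).
Derived: stale(y) (round 1), closed(obj1) (round 1), cold(obj1) (round 2), red(y) (round 1). blue(y) never appears in any round.

blue(y)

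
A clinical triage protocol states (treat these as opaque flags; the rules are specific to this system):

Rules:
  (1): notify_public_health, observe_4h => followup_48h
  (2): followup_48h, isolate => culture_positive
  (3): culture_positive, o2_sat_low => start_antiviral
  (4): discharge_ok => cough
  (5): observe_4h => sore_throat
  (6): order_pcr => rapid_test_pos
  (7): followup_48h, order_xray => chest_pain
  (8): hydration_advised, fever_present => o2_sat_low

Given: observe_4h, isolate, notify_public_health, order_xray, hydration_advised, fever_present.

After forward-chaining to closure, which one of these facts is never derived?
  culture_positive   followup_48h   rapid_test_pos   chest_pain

rapid_test_pos

Round 1 fires (1), (5), (8), giving followup_48h, sore_throat, o2_sat_low.
Round 2 fires (2), (7), giving culture_positive, chest_pain.
Round 3 fires (3), giving start_antiviral.
Derived: followup_48h (round 1), culture_positive (round 2), chest_pain (round 2). rapid_test_pos never appears in any round.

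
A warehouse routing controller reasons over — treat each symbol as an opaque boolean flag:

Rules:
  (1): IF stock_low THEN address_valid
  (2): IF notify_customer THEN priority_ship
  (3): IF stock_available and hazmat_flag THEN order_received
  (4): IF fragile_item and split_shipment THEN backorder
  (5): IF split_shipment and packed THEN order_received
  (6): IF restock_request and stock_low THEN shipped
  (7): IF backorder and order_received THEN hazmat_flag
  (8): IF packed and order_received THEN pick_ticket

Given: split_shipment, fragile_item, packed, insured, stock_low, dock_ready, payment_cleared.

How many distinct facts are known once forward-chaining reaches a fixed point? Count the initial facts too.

Round 1: (1) [IF stock_low THEN address_valid]; (4) [IF fragile_item and split_shipment THEN backorder]; (5) [IF split_shipment and packed THEN order_received]. Adds address_valid, backorder, order_received.
Round 2: (7) [IF backorder and order_received THEN hazmat_flag]; (8) [IF packed and order_received THEN pick_ticket]. Adds hazmat_flag, pick_ticket.
Closure: {address_valid, backorder, dock_ready, fragile_item, hazmat_flag, insured, order_received, packed, payment_cleared, pick_ticket, split_shipment, stock_low} — 12 facts.

12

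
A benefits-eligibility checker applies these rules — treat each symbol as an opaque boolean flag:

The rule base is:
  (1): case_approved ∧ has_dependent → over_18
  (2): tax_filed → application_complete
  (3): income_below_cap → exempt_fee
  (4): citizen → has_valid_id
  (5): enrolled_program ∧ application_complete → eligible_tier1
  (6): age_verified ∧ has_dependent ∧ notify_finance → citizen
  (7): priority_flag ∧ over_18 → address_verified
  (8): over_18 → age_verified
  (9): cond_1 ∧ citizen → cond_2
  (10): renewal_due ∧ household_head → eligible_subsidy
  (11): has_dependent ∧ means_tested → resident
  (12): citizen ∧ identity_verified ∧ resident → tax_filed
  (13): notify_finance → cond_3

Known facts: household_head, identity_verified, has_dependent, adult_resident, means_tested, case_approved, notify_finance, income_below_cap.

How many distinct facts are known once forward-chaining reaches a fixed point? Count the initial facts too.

17

Round 1: (1) [case_approved ∧ has_dependent → over_18]; (3) [income_below_cap → exempt_fee]; (11) [has_dependent ∧ means_tested → resident]; (13) [notify_finance → cond_3]. Adds over_18, exempt_fee, resident, cond_3.
Round 2: (8) [over_18 → age_verified]. Adds age_verified.
Round 3: (6) [age_verified ∧ has_dependent ∧ notify_finance → citizen]. Adds citizen.
Round 4: (4) [citizen → has_valid_id]; (12) [citizen ∧ identity_verified ∧ resident → tax_filed]. Adds has_valid_id, tax_filed.
Round 5: (2) [tax_filed → application_complete]. Adds application_complete.
Closure: {adult_resident, age_verified, application_complete, case_approved, citizen, cond_3, exempt_fee, has_dependent, has_valid_id, household_head, identity_verified, income_below_cap, means_tested, notify_finance, over_18, resident, tax_filed} — 17 facts.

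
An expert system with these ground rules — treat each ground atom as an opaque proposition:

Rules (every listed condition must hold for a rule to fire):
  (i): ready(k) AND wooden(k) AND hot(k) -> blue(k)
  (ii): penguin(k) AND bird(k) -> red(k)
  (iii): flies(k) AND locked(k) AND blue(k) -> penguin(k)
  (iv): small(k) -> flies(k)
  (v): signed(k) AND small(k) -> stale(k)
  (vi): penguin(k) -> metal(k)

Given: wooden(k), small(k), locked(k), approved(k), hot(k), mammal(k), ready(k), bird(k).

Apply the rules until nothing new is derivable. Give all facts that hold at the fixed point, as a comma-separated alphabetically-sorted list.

approved(k), bird(k), blue(k), flies(k), hot(k), locked(k), mammal(k), metal(k), penguin(k), ready(k), red(k), small(k), wooden(k)

Round 1 fires (i), (iv), giving blue(k), flies(k).
Round 2 fires (iii), giving penguin(k).
Round 3 fires (ii), (vi), giving red(k), metal(k).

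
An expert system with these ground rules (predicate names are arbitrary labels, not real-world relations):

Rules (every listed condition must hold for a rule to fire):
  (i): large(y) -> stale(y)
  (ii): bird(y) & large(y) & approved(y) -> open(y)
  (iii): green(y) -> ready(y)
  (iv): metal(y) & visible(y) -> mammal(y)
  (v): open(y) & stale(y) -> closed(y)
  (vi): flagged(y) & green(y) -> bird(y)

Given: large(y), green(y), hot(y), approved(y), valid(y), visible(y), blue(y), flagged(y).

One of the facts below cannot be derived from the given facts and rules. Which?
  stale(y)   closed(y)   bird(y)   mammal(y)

mammal(y)

Round 1: (i) [large(y) -> stale(y)]; (iii) [green(y) -> ready(y)]; (vi) [flagged(y) & green(y) -> bird(y)]. New: stale(y), ready(y), bird(y).
Round 2: (ii) [bird(y) & large(y) & approved(y) -> open(y)]. New: open(y).
Round 3: (v) [open(y) & stale(y) -> closed(y)]. New: closed(y).
Derived: closed(y) (round 3), bird(y) (round 1), stale(y) (round 1). mammal(y) never appears in any round.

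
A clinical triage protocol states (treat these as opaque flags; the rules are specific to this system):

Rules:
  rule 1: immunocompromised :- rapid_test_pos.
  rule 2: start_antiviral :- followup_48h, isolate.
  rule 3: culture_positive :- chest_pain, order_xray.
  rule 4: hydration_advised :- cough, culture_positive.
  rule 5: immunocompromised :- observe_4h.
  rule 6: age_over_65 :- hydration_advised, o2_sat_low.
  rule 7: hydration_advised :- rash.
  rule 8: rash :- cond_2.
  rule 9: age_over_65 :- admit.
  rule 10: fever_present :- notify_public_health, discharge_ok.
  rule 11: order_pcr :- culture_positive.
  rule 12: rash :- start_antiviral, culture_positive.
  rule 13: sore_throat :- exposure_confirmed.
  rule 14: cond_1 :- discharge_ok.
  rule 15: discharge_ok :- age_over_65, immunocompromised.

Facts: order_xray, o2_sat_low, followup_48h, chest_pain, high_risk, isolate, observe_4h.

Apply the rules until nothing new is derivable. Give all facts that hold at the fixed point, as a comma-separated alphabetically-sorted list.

age_over_65, chest_pain, cond_1, culture_positive, discharge_ok, followup_48h, high_risk, hydration_advised, immunocompromised, isolate, o2_sat_low, observe_4h, order_pcr, order_xray, rash, start_antiviral

Round 1: rule 2 [start_antiviral :- followup_48h, isolate.]; rule 3 [culture_positive :- chest_pain, order_xray.]; rule 5 [immunocompromised :- observe_4h.]. Adds start_antiviral, culture_positive, immunocompromised.
Round 2: rule 11 [order_pcr :- culture_positive.]; rule 12 [rash :- start_antiviral, culture_positive.]. Adds order_pcr, rash.
Round 3: rule 7 [hydration_advised :- rash.]. Adds hydration_advised.
Round 4: rule 6 [age_over_65 :- hydration_advised, o2_sat_low.]. Adds age_over_65.
Round 5: rule 15 [discharge_ok :- age_over_65, immunocompromised.]. Adds discharge_ok.
Round 6: rule 14 [cond_1 :- discharge_ok.]. Adds cond_1.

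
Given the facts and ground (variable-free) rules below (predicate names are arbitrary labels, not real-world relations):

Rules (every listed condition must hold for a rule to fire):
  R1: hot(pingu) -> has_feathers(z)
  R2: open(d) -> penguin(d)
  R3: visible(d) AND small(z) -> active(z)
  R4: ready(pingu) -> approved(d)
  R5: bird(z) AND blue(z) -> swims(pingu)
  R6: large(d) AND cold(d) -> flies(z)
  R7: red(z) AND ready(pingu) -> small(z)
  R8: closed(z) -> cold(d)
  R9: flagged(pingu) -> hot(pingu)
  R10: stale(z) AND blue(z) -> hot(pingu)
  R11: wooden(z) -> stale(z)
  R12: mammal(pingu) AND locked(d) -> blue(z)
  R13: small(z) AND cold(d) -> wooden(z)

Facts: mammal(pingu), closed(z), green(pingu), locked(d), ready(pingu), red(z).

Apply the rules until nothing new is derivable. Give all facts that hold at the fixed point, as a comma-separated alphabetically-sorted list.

Round 1: R4 [ready(pingu) -> approved(d)]; R7 [red(z) AND ready(pingu) -> small(z)]; R8 [closed(z) -> cold(d)]; R12 [mammal(pingu) AND locked(d) -> blue(z)]. New: approved(d), small(z), cold(d), blue(z).
Round 2: R13 [small(z) AND cold(d) -> wooden(z)]. New: wooden(z).
Round 3: R11 [wooden(z) -> stale(z)]. New: stale(z).
Round 4: R10 [stale(z) AND blue(z) -> hot(pingu)]. New: hot(pingu).
Round 5: R1 [hot(pingu) -> has_feathers(z)]. New: has_feathers(z).

approved(d), blue(z), closed(z), cold(d), green(pingu), has_feathers(z), hot(pingu), locked(d), mammal(pingu), ready(pingu), red(z), small(z), stale(z), wooden(z)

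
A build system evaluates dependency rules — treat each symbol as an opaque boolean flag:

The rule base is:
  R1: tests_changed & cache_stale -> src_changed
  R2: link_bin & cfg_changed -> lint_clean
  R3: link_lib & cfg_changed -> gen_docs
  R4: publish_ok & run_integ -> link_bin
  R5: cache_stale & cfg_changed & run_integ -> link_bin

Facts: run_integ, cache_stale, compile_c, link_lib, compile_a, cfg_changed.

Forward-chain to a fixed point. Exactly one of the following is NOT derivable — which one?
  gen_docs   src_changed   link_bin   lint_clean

src_changed

Round 1: R3 [link_lib & cfg_changed -> gen_docs]; R5 [cache_stale & cfg_changed & run_integ -> link_bin]. Adds gen_docs, link_bin.
Round 2: R2 [link_bin & cfg_changed -> lint_clean]. Adds lint_clean.
Derived: lint_clean (round 2), gen_docs (round 1), link_bin (round 1). src_changed never appears in any round.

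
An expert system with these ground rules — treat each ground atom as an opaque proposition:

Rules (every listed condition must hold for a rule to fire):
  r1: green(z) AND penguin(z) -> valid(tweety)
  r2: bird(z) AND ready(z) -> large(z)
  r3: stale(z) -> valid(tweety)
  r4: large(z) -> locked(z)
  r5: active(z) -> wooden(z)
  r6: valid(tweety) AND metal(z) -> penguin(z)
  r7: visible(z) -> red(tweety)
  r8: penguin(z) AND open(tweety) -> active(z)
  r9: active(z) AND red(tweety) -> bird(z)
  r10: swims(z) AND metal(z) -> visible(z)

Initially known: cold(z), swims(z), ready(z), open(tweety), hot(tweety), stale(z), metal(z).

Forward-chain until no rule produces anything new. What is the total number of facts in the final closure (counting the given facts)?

16

Round 1: r3 [stale(z) -> valid(tweety)]; r10 [swims(z) AND metal(z) -> visible(z)]. New: valid(tweety), visible(z).
Round 2: r6 [valid(tweety) AND metal(z) -> penguin(z)]; r7 [visible(z) -> red(tweety)]. New: penguin(z), red(tweety).
Round 3: r8 [penguin(z) AND open(tweety) -> active(z)]. New: active(z).
Round 4: r5 [active(z) -> wooden(z)]; r9 [active(z) AND red(tweety) -> bird(z)]. New: wooden(z), bird(z).
Round 5: r2 [bird(z) AND ready(z) -> large(z)]. New: large(z).
Round 6: r4 [large(z) -> locked(z)]. New: locked(z).
Closure: {active(z), bird(z), cold(z), hot(tweety), large(z), locked(z), metal(z), open(tweety), penguin(z), ready(z), red(tweety), stale(z), swims(z), valid(tweety), visible(z), wooden(z)} — 16 facts.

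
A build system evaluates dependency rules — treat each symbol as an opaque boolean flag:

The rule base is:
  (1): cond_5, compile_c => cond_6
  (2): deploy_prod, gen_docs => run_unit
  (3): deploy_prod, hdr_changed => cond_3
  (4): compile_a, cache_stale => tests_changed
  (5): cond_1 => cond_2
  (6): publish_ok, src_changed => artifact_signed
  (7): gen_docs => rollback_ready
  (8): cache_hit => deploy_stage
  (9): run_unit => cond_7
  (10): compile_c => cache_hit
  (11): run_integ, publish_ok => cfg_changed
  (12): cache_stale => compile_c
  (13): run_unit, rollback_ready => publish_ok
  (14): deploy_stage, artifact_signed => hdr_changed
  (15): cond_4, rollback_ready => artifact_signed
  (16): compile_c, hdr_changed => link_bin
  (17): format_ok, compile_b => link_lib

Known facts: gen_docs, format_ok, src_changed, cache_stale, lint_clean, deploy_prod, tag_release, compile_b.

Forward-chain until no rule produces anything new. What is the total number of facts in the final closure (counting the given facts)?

20

Round 1: (2) [deploy_prod, gen_docs => run_unit]; (7) [gen_docs => rollback_ready]; (12) [cache_stale => compile_c]; (17) [format_ok, compile_b => link_lib]. New: run_unit, rollback_ready, compile_c, link_lib.
Round 2: (9) [run_unit => cond_7]; (10) [compile_c => cache_hit]; (13) [run_unit, rollback_ready => publish_ok]. New: cond_7, cache_hit, publish_ok.
Round 3: (6) [publish_ok, src_changed => artifact_signed]; (8) [cache_hit => deploy_stage]. New: artifact_signed, deploy_stage.
Round 4: (14) [deploy_stage, artifact_signed => hdr_changed]. New: hdr_changed.
Round 5: (3) [deploy_prod, hdr_changed => cond_3]; (16) [compile_c, hdr_changed => link_bin]. New: cond_3, link_bin.
Closure: {artifact_signed, cache_hit, cache_stale, compile_b, compile_c, cond_3, cond_7, deploy_prod, deploy_stage, format_ok, gen_docs, hdr_changed, link_bin, link_lib, lint_clean, publish_ok, rollback_ready, run_unit, src_changed, tag_release} — 20 facts.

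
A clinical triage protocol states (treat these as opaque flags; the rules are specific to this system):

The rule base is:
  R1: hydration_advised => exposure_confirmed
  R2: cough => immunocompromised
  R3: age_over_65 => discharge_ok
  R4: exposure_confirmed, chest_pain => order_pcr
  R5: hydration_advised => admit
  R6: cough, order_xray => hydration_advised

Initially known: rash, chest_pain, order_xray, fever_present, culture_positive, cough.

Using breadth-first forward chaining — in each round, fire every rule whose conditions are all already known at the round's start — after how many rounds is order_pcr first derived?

Round 1 fires R2, R6, giving immunocompromised, hydration_advised.
Round 2 fires R1, R5, giving exposure_confirmed, admit.
Round 3 fires R4, giving order_pcr.
order_pcr first appears in round 3.

3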